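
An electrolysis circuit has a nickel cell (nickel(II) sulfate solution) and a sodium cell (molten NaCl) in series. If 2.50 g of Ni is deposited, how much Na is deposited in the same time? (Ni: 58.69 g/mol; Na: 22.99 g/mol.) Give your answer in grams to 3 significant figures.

1.96 g

n(Ni) = 2.50 / 58.69 = 0.04260 mol
Ni²⁺ + 2e⁻ → Ni, so n(e⁻) = 2 × 0.04260 = 0.08520 mol
Same current for the same time ⇒ same n(e⁻) = 0.08520 mol in both cells.
Na⁺ + e⁻ → Na, so n(Na) = 0.08520 mol
m(Na) = 0.08520 × 22.99 = 1.96 g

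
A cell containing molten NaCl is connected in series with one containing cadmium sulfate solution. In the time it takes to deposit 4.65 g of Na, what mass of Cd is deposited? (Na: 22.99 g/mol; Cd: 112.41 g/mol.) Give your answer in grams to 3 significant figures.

n(Na) = 4.65 / 22.99 = 0.2023 mol
Na⁺ + e⁻ → Na, so n(e⁻) = 0.2023 mol
Since the cells are in series, n(e⁻) in the Cd cell is also 0.2023 mol.
Cd²⁺ + 2e⁻ → Cd, so n(Cd) = 0.2023 / 2 = 0.1012 mol
m(Cd) = 0.1012 × 112.41 = 11.4 g

11.4 g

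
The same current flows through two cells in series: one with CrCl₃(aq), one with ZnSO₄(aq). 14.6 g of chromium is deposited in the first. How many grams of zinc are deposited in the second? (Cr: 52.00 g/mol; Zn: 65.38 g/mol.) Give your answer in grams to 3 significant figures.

n(Cr) = 14.6 / 52.00 = 0.2808 mol
Cr³⁺ + 3e⁻ → Cr, so n(e⁻) = 3 × 0.2808 = 0.8424 mol
Since the cells are in series, n(e⁻) in the Zn cell is also 0.8424 mol.
Zn²⁺ + 2e⁻ → Zn, so n(Zn) = 0.8424 / 2 = 0.4212 mol
m(Zn) = 0.4212 × 65.38 = 27.5 g

27.5 g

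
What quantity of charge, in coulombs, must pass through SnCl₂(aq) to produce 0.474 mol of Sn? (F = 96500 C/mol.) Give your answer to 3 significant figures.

Sn²⁺ + 2e⁻ → Sn, so n(e⁻) = 2 × 0.474 = 0.9480 mol
Q = 0.9480 × 96500 = 91480 C

91500 C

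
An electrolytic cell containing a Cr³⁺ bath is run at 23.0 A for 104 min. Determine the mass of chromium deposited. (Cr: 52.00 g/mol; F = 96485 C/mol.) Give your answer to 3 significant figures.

25.8 g

Q = It = 23.0 × 6240 = 1.435×10^5 C
n(e⁻) = 1.435×10^5 / 96485 = 1.487 mol
Cr³⁺ + 3e⁻ → Cr, so n(Cr) = 1.487 / 3 = 0.4957 mol
m = 0.4957 × 52.00 = 25.8 g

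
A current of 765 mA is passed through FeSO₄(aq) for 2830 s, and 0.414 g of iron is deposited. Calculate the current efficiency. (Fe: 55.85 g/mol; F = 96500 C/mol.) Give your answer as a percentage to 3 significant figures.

66.1%

Q = 0.765 × 2830 = 2165 C
n(e⁻) = 2165 / 96500 = 0.02244 mol
Fe²⁺ + 2e⁻ → Fe, so theoretical n(Fe) = 0.01122 mol → 0.6266 g
Efficiency = 0.414 / 0.6266 = 0.6607 = 66.1%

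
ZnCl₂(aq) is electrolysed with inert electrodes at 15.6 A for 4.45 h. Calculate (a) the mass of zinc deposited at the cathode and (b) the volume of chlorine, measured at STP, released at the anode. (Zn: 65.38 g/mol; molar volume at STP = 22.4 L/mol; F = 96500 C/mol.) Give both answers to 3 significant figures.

Q = 15.6 × 16020 = 2.499×10^5 C; n(e⁻) = 2.499×10^5 / 96500 = 2.590 mol
Cathode: Zn²⁺ + 2e⁻ → Zn → n(Zn) = 2.590/2 = 1.295 mol → 84.7 g
Anode: 2Cl⁻ → Cl₂ + 2e⁻ → n(Cl₂) = 2.590/2 = 1.295 mol → 29.0 L

84.7 g Zn; 29.0 L Cl₂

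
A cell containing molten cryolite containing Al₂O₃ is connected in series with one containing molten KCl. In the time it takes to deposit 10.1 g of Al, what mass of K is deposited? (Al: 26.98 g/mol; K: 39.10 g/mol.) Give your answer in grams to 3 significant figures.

n(Al) = 10.1 / 26.98 = 0.3744 mol
Al³⁺ + 3e⁻ → Al, so n(e⁻) = 3 × 0.3744 = 1.123 mol
The cells are in series, so the same charge (and hence the same n(e⁻) = 1.123 mol) passes through both.
K⁺ + e⁻ → K, so n(K) = 1.123 mol
m(K) = 1.123 × 39.10 = 43.9 g

43.9 g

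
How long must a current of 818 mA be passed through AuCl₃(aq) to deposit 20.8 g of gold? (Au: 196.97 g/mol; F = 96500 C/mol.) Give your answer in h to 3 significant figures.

10.4 h

n(Au) = 20.8 / 196.97 = 0.1056 mol
Au³⁺ + 3e⁻ → Au, so n(e⁻) = 3 × 0.1056 = 0.3168 mol
Q = 0.3168 × 96500 = 30570 C
t = Q / I = 30570 / 0.818 = 37370 s = 10.4 h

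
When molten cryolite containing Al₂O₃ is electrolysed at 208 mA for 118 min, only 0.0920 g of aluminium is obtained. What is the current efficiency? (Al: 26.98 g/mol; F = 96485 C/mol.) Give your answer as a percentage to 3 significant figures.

Q = 0.208 × 7080 = 1473 C
n(e⁻) = 1473 / 96485 = 0.01527 mol
Al³⁺ + 3e⁻ → Al, so theoretical n(Al) = 0.005090 mol → 0.1373 g
Efficiency = 0.0920 / 0.1373 = 0.6701 = 67.0%

67.0%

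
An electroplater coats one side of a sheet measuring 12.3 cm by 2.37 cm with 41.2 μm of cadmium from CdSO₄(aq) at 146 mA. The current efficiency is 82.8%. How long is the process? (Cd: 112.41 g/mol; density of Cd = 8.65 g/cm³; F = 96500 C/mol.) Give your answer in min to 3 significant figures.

Plated area = 12.3 × 2.37 = 29.15 cm²
Volume = 29.15 × 41.2×10⁻⁴ cm = 0.1201 cm³
m(Cd) = 0.1201 × 8.65 = 1.039 g
n(Cd) = 1.039 / 112.41 = 0.009243 mol; n(e⁻) = 2 × 0.009243 = 0.01849 mol
Q = 0.01849 × 96500 / 0.828 = 2155 C
t = 2155 / 0.146 = 14760 s = 246 min

246 min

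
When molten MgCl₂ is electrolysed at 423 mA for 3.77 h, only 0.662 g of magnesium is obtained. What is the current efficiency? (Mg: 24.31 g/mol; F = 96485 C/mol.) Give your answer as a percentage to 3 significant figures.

91.5%

Q = 0.423 × 13572 = 5741 C
n(e⁻) = 5741 / 96485 = 0.05950 mol
Mg²⁺ + 2e⁻ → Mg, so theoretical n(Mg) = 0.02975 mol → 0.7232 g
Efficiency = 0.662 / 0.7232 = 0.9154 = 91.5%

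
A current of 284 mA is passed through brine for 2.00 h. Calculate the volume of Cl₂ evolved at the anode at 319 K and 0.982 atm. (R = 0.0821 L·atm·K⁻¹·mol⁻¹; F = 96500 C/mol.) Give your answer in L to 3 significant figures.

0.283 L

Q = 0.284 A × 7200 s = 2045 C
Moles of electrons = 2045 / 96500 = 0.02119 mol
2Cl⁻ → Cl₂ + 2e⁻, so n(Cl₂) = 0.02119 / 2 = 0.01060 mol
V = nRT/P = 0.01060 × 0.0821 × 319 / 0.982 = 0.2827 L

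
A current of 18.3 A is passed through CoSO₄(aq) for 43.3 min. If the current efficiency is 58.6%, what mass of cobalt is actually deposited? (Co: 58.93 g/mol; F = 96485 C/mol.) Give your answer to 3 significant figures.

8.51 g

Q = 18.3 × 2598 = 47540 C
n(e⁻) = 47540 / 96485 = 0.4927 mol
Co²⁺ + 2e⁻ → Co, so theoretical m(Co) = 0.2464 × 58.93 = 14.52 g
Actual mass = 58.6% × 14.52 = 8.51 g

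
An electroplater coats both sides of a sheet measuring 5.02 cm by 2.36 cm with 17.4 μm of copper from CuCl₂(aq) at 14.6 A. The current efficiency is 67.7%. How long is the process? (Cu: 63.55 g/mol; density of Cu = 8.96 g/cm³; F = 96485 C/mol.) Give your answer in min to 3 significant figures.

Plated area = 2 × 5.02 × 2.36 = 23.69 cm²
Volume = 23.69 × 17.4×10⁻⁴ cm = 0.04122 cm³
m(Cu) = 0.04122 × 8.96 = 0.3693 g
n(Cu) = 0.3693 / 63.55 = 0.005811 mol; n(e⁻) = 2 × 0.005811 = 0.01162 mol
Q = 0.01162 × 96485 / 0.677 = 1656 C
t = 1656 / 14.6 = 113.4 s = 1.89 min

1.89 min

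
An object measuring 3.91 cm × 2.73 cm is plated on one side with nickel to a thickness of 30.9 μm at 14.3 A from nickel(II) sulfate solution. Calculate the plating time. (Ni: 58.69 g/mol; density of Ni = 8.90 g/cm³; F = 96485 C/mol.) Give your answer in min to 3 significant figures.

1.12 min

Plated area = 3.91 × 2.73 = 10.67 cm²
Volume = 10.67 × 30.9×10⁻⁴ cm = 0.03297 cm³
m(Ni) = 0.03297 × 8.90 = 0.2934 g
n(Ni) = 0.2934 / 58.69 = 0.004999 mol; n(e⁻) = 2 × 0.004999 = 0.009998 mol
Q = 0.009998 × 96485 = 964.7 C
t = 964.7 / 14.3 = 67.46 s = 1.12 min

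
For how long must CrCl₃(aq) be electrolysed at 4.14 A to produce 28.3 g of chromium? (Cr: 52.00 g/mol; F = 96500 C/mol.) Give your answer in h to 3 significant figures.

10.6 h

n(Cr) = 28.3 / 52.00 = 0.5442 mol
Cr³⁺ + 3e⁻ → Cr, so n(e⁻) = 3 × 0.5442 = 1.633 mol
Q = 1.633 × 96500 = 1.576×10^5 C
t = Q / I = 1.576×10^5 / 4.14 = 38070 s = 10.6 h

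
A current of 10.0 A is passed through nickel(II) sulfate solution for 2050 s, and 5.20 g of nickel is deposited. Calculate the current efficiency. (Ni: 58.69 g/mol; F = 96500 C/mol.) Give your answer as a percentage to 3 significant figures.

83.4%

Q = 10.0 × 2050 = 20500 C
n(e⁻) = 20500 / 96500 = 0.2124 mol
Ni²⁺ + 2e⁻ → Ni, so theoretical n(Ni) = 0.1062 mol → 6.233 g
Efficiency = 5.20 / 6.233 = 0.8343 = 83.4%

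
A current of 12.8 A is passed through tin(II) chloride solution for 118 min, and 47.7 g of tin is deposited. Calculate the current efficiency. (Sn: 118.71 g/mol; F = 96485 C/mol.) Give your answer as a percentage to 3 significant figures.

85.6%

Q = 12.8 × 7080 = 90620 C
n(e⁻) = 90620 / 96485 = 0.9392 mol
Sn²⁺ + 2e⁻ → Sn, so theoretical n(Sn) = 0.4696 mol → 55.75 g
Efficiency = 47.7 / 55.75 = 0.8556 = 85.6%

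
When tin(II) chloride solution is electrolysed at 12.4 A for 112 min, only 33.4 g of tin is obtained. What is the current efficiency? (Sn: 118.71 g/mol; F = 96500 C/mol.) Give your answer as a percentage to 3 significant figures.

65.2%

Q = 12.4 × 6720 = 83330 C
n(e⁻) = 83330 / 96500 = 0.8635 mol
Sn²⁺ + 2e⁻ → Sn, so theoretical n(Sn) = 0.4318 mol → 51.26 g
Efficiency = 33.4 / 51.26 = 0.6516 = 65.2%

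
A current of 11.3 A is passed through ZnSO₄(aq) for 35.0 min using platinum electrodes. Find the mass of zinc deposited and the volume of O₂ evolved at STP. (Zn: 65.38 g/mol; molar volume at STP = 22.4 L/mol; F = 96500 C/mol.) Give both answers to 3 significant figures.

Q = 11.3 × 2100 = 23730 C; n(e⁻) = 23730 / 96500 = 0.2459 mol
Cathode: Zn²⁺ + 2e⁻ → Zn → n(Zn) = 0.2459/2 = 0.1230 mol → 8.04 g
Anode: 2H₂O → O₂ + 4H⁺ + 4e⁻ → n(O₂) = 0.2459/4 = 0.06148 mol → 1.38 L

8.04 g Zn; 1.38 L O₂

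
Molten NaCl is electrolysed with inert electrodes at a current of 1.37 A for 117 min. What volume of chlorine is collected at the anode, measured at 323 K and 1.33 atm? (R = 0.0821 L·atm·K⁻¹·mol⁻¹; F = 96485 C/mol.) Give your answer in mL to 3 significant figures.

Charge passed = 1.37 × 7020 = 9617 C
n(e⁻) = 9617 / 96485 = 0.09967 mol
2Cl⁻ → Cl₂ + 2e⁻, so n(Cl₂) = 0.09967 / 2 = 0.04984 mol
V = nRT/P = 0.04984 × 0.0821 × 323 / 1.33 = 0.9937 L
= 994 mL

994 mL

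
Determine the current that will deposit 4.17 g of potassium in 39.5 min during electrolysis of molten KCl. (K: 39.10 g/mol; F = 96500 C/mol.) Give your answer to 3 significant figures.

4.34 A

n(K) = 4.17 / 39.10 = 0.1066 mol
K⁺ + e⁻ → K, so n(e⁻) = 0.1066 mol
Q = 0.1066 × 96500 = 10290 C
I = Q / t = 10290 / 2370 s = 4.34 A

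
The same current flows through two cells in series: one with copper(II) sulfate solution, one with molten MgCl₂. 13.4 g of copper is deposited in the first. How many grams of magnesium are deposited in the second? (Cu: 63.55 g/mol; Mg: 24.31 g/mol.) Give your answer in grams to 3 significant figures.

5.13 g

n(Cu) = 13.4 / 63.55 = 0.2109 mol
Cu²⁺ + 2e⁻ → Cu, so n(e⁻) = 2 × 0.2109 = 0.4218 mol
Same current for the same time ⇒ same n(e⁻) = 0.4218 mol in both cells.
Mg²⁺ + 2e⁻ → Mg, so n(Mg) = 0.4218 / 2 = 0.2109 mol
m(Mg) = 0.2109 × 24.31 = 5.13 g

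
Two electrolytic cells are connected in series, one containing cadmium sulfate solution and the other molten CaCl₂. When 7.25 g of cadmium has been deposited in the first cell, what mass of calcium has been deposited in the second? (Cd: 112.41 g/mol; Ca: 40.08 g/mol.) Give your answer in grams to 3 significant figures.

2.59 g

n(Cd) = 7.25 / 112.41 = 0.06450 mol
Cd²⁺ + 2e⁻ → Cd, so n(e⁻) = 2 × 0.06450 = 0.1290 mol
Since the cells are in series, n(e⁻) in the Ca cell is also 0.1290 mol.
Ca²⁺ + 2e⁻ → Ca, so n(Ca) = 0.1290 / 2 = 0.06450 mol
m(Ca) = 0.06450 × 40.08 = 2.59 g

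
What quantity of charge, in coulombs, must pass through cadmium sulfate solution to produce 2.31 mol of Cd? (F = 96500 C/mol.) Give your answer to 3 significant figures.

4.46×10^5 C

Cd²⁺ + 2e⁻ → Cd, so n(e⁻) = 2 × 2.31 = 4.620 mol
Q = 4.620 × 96500 = 4.458×10^5 C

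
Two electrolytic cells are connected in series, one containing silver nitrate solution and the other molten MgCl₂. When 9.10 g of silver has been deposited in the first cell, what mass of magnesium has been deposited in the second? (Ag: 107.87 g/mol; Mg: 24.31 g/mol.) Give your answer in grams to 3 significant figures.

1.03 g

n(Ag) = 9.10 / 107.87 = 0.08436 mol
Ag⁺ + e⁻ → Ag, so n(e⁻) = 0.08436 mol
In series, the same 0.08436 mol of electrons flows through the second cell.
Mg²⁺ + 2e⁻ → Mg, so n(Mg) = 0.08436 / 2 = 0.04218 mol
m(Mg) = 0.04218 × 24.31 = 1.03 g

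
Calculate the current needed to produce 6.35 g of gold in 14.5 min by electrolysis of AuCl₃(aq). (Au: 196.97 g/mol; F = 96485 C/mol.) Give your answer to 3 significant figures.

10.7 A

n(Au) = 6.35 / 196.97 = 0.03224 mol
Au³⁺ + 3e⁻ → Au, so n(e⁻) = 3 × 0.03224 = 0.09672 mol
Q = 0.09672 × 96485 = 9332 C
I = Q / t = 9332 / 870 s = 10.7 A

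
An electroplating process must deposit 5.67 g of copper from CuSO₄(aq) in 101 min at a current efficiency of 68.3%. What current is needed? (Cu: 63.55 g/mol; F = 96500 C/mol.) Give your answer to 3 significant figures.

4.16 A

n(Cu) = 5.67 / 63.55 = 0.08922 mol
Cu²⁺ + 2e⁻ → Cu, so n(e⁻) = 2 × 0.08922 = 0.1784 mol
Q = 0.1784 × 96500 / 0.683 = 25210 C
I = Q / t = 25210 / 6060 s = 4.16 A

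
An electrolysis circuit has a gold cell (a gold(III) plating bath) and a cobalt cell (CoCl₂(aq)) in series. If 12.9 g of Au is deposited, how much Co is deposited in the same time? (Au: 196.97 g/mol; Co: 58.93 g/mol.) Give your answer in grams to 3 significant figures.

5.79 g

n(Au) = 12.9 / 196.97 = 0.06549 mol
Au³⁺ + 3e⁻ → Au, so n(e⁻) = 3 × 0.06549 = 0.1965 mol
Since the cells are in series, n(e⁻) in the Co cell is also 0.1965 mol.
Co²⁺ + 2e⁻ → Co, so n(Co) = 0.1965 / 2 = 0.09825 mol
m(Co) = 0.09825 × 58.93 = 5.79 g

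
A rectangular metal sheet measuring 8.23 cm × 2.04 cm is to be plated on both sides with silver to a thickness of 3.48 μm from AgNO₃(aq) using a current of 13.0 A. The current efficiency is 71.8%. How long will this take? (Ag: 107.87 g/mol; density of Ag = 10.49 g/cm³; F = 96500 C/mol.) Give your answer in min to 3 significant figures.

Plated area = 2 × 8.23 × 2.04 = 33.58 cm²
Volume = 33.58 × 3.48×10⁻⁴ cm = 0.01169 cm³
m(Ag) = 0.01169 × 10.49 = 0.1226 g
n(Ag) = 0.1226 / 107.87 = 0.001137 mol; n(e⁻) = 0.001137 mol
Q = 0.001137 × 96500 / 0.718 = 152.8 C
t = 152.8 / 13.0 = 11.75 s = 0.196 min

0.196 min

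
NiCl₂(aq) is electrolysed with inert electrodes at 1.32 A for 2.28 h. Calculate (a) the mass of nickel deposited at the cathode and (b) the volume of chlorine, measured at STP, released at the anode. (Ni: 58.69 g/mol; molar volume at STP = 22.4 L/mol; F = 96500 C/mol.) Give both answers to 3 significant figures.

3.29 g Ni; 1.26 L Cl₂

Q = 1.32 × 8208 = 10830 C; n(e⁻) = 10830 / 96500 = 0.1122 mol
Cathode: Ni²⁺ + 2e⁻ → Ni → n(Ni) = 0.1122/2 = 0.05610 mol → 3.29 g
Anode: 2Cl⁻ → Cl₂ + 2e⁻ → n(Cl₂) = 0.1122/2 = 0.05610 mol → 1.26 L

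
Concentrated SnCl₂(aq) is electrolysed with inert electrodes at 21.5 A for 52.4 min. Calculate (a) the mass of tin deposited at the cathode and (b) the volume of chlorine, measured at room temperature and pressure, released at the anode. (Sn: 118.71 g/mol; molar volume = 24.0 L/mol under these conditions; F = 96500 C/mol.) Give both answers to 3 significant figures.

Q = 21.5 × 3144 = 67600 C; n(e⁻) = 67600 / 96500 = 0.7005 mol
Cathode: Sn²⁺ + 2e⁻ → Sn → n(Sn) = 0.7005/2 = 0.3503 mol → 41.6 g
Anode: 2Cl⁻ → Cl₂ + 2e⁻ → n(Cl₂) = 0.7005/2 = 0.3503 mol → 8.41 L

41.6 g Sn; 8.41 L Cl₂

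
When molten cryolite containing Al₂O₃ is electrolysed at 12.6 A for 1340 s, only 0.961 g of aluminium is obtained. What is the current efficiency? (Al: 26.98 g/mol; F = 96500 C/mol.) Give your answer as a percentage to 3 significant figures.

Q = 12.6 × 1340 = 16880 C
n(e⁻) = 16880 / 96500 = 0.1749 mol
Al³⁺ + 3e⁻ → Al, so theoretical n(Al) = 0.05830 mol → 1.573 g
Efficiency = 0.961 / 1.573 = 0.6109 = 61.1%

61.1%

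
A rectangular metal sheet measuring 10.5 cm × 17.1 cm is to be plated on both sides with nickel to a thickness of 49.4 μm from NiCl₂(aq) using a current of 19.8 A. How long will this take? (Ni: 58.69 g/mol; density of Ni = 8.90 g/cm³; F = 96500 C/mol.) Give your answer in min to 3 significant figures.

43.7 min

Plated area = 2 × 10.5 × 17.1 = 359.1 cm²
Volume = 359.1 × 49.4×10⁻⁴ cm = 1.774 cm³
m(Ni) = 1.774 × 8.90 = 15.79 g
n(Ni) = 15.79 / 58.69 = 0.2690 mol; n(e⁻) = 2 × 0.2690 = 0.5380 mol
Q = 0.5380 × 96500 = 51920 C
t = 51920 / 19.8 = 2622 s = 43.7 min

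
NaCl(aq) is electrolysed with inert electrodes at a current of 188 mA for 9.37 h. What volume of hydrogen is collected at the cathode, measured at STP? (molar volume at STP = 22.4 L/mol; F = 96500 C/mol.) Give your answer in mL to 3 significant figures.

736 mL

Q = 0.188 A × 33732 s = 6342 C
n(e⁻) = 6342 / 96500 = 0.06572 mol
2H⁺ + 2e⁻ → H₂, so n(H₂) = 0.06572 / 2 = 0.03286 mol
V = 0.03286 × 22.4 = 0.7361 L
= 736 mL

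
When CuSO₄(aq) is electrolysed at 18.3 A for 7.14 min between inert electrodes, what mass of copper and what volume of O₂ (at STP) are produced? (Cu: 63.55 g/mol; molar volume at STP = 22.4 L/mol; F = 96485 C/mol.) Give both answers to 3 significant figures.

2.58 g Cu; 0.455 L O₂

Q = 18.3 × 428.4 = 7840 C; n(e⁻) = 7840 / 96485 = 0.08126 mol
Cathode: Cu²⁺ + 2e⁻ → Cu → n(Cu) = 0.08126/2 = 0.04063 mol → 2.58 g
Anode: 2H₂O → O₂ + 4H⁺ + 4e⁻ → n(O₂) = 0.08126/4 = 0.02032 mol → 0.455 L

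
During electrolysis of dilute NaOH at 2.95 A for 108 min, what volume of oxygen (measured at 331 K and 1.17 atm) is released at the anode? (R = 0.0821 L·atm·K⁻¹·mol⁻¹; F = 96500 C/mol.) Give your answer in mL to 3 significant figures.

Charge passed = 2.95 × 6480 = 19120 C
Moles of electrons = 19120 / 96500 = 0.1981 mol
2H₂O → O₂ + 4H⁺ + 4e⁻, so n(O₂) = 0.1981 / 4 = 0.04953 mol
V = nRT/P = 0.04953 × 0.0821 × 331 / 1.17 = 1.150 L
= 1150 mL

1150 mL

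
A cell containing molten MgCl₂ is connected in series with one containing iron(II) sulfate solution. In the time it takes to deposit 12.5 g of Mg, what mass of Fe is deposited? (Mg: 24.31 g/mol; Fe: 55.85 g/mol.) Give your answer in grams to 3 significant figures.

n(Mg) = 12.5 / 24.31 = 0.5142 mol
Mg²⁺ + 2e⁻ → Mg, so n(e⁻) = 2 × 0.5142 = 1.028 mol
Same current for the same time ⇒ same n(e⁻) = 1.028 mol in both cells.
Fe²⁺ + 2e⁻ → Fe, so n(Fe) = 1.028 / 2 = 0.5140 mol
m(Fe) = 0.5140 × 55.85 = 28.7 g

28.7 g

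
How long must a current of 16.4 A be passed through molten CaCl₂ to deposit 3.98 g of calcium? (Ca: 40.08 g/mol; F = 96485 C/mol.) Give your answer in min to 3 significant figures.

19.5 min

n(Ca) = 3.98 / 40.08 = 0.09930 mol
Ca²⁺ + 2e⁻ → Ca, so n(e⁻) = 2 × 0.09930 = 0.1986 mol
Q = 0.1986 × 96485 = 19160 C
t = Q / I = 19160 / 16.4 = 1168 s = 19.5 min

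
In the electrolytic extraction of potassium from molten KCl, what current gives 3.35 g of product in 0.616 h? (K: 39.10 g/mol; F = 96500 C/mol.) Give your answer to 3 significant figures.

n(K) = 3.35 / 39.10 = 0.08568 mol
K⁺ + e⁻ → K, so n(e⁻) = 0.08568 mol
Q = 0.08568 × 96500 = 8268 C
I = Q / t = 8268 / 2217.6 s = 3.73 A

3.73 A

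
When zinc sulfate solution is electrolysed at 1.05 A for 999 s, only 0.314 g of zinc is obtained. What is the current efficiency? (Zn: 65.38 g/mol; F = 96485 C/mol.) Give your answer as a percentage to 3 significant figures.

88.4%

Q = 1.05 × 999 = 1049 C
n(e⁻) = 1049 / 96485 = 0.01087 mol
Zn²⁺ + 2e⁻ → Zn, so theoretical n(Zn) = 0.005435 mol → 0.3553 g
Efficiency = 0.314 / 0.3553 = 0.8838 = 88.4%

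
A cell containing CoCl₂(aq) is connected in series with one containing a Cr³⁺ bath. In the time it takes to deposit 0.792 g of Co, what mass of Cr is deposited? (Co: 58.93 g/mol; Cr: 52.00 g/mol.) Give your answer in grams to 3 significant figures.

n(Co) = 0.792 / 58.93 = 0.01344 mol
Co²⁺ + 2e⁻ → Co, so n(e⁻) = 2 × 0.01344 = 0.02688 mol
Same current for the same time ⇒ same n(e⁻) = 0.02688 mol in both cells.
Cr³⁺ + 3e⁻ → Cr, so n(Cr) = 0.02688 / 3 = 0.008960 mol
m(Cr) = 0.008960 × 52.00 = 0.466 g

0.466 g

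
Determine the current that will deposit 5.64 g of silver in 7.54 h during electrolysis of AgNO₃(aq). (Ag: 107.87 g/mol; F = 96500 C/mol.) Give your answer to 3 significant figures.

0.186 A

n(Ag) = 5.64 / 107.87 = 0.05229 mol
Ag⁺ + e⁻ → Ag, so n(e⁻) = 0.05229 mol
Q = 0.05229 × 96500 = 5046 C
I = Q / t = 5046 / 27144 s = 0.186 A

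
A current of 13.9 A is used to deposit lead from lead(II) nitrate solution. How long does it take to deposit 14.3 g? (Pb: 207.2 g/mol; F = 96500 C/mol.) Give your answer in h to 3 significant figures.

0.266 h

n(Pb) = 14.3 / 207.2 = 0.06902 mol
Pb²⁺ + 2e⁻ → Pb, so n(e⁻) = 2 × 0.06902 = 0.1380 mol
Q = 0.1380 × 96500 = 13320 C
t = Q / I = 13320 / 13.9 = 958.3 s = 0.266 h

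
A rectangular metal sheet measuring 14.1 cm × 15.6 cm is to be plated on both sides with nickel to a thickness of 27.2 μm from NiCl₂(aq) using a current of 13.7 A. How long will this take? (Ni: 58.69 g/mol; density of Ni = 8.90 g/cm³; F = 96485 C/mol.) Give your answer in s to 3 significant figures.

2560 s

Plated area = 2 × 14.1 × 15.6 = 439.9 cm²
Volume = 439.9 × 27.2×10⁻⁴ cm = 1.197 cm³
m(Ni) = 1.197 × 8.90 = 10.65 g
n(Ni) = 10.65 / 58.69 = 0.1815 mol; n(e⁻) = 2 × 0.1815 = 0.3630 mol
Q = 0.3630 × 96485 = 35020 C
t = 35020 / 13.7 = 2556 s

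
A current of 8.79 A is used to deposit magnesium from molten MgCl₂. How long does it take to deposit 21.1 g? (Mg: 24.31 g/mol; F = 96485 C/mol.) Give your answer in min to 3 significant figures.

318 min

n(Mg) = 21.1 / 24.31 = 0.8680 mol
Mg²⁺ + 2e⁻ → Mg, so n(e⁻) = 2 × 0.8680 = 1.736 mol
Q = 1.736 × 96485 = 1.675×10^5 C
t = Q / I = 1.675×10^5 / 8.79 = 19060 s = 318 min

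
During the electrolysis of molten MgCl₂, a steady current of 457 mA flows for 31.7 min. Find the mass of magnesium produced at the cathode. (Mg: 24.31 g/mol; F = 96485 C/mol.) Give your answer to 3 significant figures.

0.110 g

Q = 0.457 A × 1902 s = 869.2 C
n(e⁻) = Q/F = 869.2/96485 = 0.009009 mol
Mg²⁺ + 2e⁻ → Mg, so n(Mg) = 0.009009 / 2 = 0.004505 mol
m = 0.004505 × 24.31 = 0.110 g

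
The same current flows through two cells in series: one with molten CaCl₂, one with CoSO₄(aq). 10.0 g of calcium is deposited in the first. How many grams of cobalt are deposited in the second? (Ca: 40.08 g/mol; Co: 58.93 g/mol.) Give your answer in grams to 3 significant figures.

n(Ca) = 10.0 / 40.08 = 0.2495 mol
Ca²⁺ + 2e⁻ → Ca, so n(e⁻) = 2 × 0.2495 = 0.4990 mol
Same current for the same time ⇒ same n(e⁻) = 0.4990 mol in both cells.
Co²⁺ + 2e⁻ → Co, so n(Co) = 0.4990 / 2 = 0.2495 mol
m(Co) = 0.2495 × 58.93 = 14.7 g

14.7 g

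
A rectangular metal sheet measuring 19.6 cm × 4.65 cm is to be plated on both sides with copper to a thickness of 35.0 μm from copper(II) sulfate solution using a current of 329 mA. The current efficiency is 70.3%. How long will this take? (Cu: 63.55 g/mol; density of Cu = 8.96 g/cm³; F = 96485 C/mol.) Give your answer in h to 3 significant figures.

20.8 h

Plated area = 2 × 19.6 × 4.65 = 182.3 cm²
Volume = 182.3 × 35.0×10⁻⁴ cm = 0.6381 cm³
m(Cu) = 0.6381 × 8.96 = 5.717 g
n(Cu) = 5.717 / 63.55 = 0.08996 mol; n(e⁻) = 2 × 0.08996 = 0.1799 mol
Q = 0.1799 × 96485 / 0.703 = 24690 C
t = 24690 / 0.329 = 75050 s = 20.8 h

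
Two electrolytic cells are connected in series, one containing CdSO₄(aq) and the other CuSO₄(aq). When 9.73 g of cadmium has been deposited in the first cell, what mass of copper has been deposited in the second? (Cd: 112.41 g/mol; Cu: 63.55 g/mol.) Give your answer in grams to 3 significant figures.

n(Cd) = 9.73 / 112.41 = 0.08656 mol
Cd²⁺ + 2e⁻ → Cd, so n(e⁻) = 2 × 0.08656 = 0.1731 mol
Since the cells are in series, n(e⁻) in the Cu cell is also 0.1731 mol.
Cu²⁺ + 2e⁻ → Cu, so n(Cu) = 0.1731 / 2 = 0.08655 mol
m(Cu) = 0.08655 × 63.55 = 5.50 g

5.50 g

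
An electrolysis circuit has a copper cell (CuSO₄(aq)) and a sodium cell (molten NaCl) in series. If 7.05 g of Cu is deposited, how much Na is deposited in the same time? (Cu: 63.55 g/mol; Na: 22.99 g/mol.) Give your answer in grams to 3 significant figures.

5.10 g

n(Cu) = 7.05 / 63.55 = 0.1109 mol
Cu²⁺ + 2e⁻ → Cu, so n(e⁻) = 2 × 0.1109 = 0.2218 mol
Since the cells are in series, n(e⁻) in the Na cell is also 0.2218 mol.
Na⁺ + e⁻ → Na, so n(Na) = 0.2218 mol
m(Na) = 0.2218 × 22.99 = 5.10 g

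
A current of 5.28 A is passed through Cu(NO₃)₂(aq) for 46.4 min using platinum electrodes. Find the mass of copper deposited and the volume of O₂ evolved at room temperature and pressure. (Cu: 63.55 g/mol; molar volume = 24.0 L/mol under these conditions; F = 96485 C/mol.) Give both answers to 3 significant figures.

Q = 5.28 × 2784 = 14700 C; n(e⁻) = 14700 / 96485 = 0.1524 mol
Cathode: Cu²⁺ + 2e⁻ → Cu → n(Cu) = 0.1524/2 = 0.07620 mol → 4.84 g
Anode: 2H₂O → O₂ + 4H⁺ + 4e⁻ → n(O₂) = 0.1524/4 = 0.03810 mol → 0.914 L

4.84 g Cu; 0.914 L O₂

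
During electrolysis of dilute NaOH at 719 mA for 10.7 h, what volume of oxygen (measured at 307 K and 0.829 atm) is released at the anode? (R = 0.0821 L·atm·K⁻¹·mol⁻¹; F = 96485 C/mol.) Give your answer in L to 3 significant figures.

2.18 L

Charge passed = 0.719 × 38520 = 27700 C
n(e⁻) = Q/F = 27700/96485 = 0.2871 mol
2H₂O → O₂ + 4H⁺ + 4e⁻, so n(O₂) = 0.2871 / 4 = 0.07178 mol
V = nRT/P = 0.07178 × 0.0821 × 307 / 0.829 = 2.182 L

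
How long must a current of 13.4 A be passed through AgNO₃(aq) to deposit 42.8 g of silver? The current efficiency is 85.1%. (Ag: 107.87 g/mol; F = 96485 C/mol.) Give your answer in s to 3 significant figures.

n(Ag) = 42.8 / 107.87 = 0.3968 mol
Ag⁺ + e⁻ → Ag, so n(e⁻) = 0.3968 mol
Q = 0.3968 × 96485 / 0.851 = 44990 C
t = Q / I = 44990 / 13.4 = 3357 s

3360 s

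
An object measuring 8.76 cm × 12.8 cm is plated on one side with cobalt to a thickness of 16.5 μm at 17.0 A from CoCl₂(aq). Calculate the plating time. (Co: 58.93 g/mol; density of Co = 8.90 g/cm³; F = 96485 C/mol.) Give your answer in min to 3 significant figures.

Plated area = 8.76 × 12.8 = 112.1 cm²
Volume = 112.1 × 16.5×10⁻⁴ cm = 0.1850 cm³
m(Co) = 0.1850 × 8.90 = 1.647 g
n(Co) = 1.647 / 58.93 = 0.02795 mol; n(e⁻) = 2 × 0.02795 = 0.05590 mol
Q = 0.05590 × 96485 = 5394 C
t = 5394 / 17.0 = 317.3 s = 5.29 min

5.29 min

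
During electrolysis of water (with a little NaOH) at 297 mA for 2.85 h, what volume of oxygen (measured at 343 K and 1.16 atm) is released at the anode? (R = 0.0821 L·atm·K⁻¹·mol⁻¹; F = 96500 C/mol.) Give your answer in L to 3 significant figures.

0.192 L

Q = It = 0.297 × 10260 = 3047 C
Moles of electrons = 3047 / 96500 = 0.03158 mol
2H₂O → O₂ + 4H⁺ + 4e⁻, so n(O₂) = 0.03158 / 4 = 0.007895 mol
V = nRT/P = 0.007895 × 0.0821 × 343 / 1.16 = 0.1917 L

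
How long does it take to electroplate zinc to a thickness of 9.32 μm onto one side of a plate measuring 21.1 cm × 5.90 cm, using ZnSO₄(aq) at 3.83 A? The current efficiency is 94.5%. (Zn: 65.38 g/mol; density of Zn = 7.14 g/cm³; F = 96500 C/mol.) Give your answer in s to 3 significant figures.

Plated area = 21.1 × 5.90 = 124.5 cm²
Volume = 124.5 × 9.32×10⁻⁴ cm = 0.1160 cm³
m(Zn) = 0.1160 × 7.14 = 0.8282 g
n(Zn) = 0.8282 / 65.38 = 0.01267 mol; n(e⁻) = 2 × 0.01267 = 0.02534 mol
Q = 0.02534 × 96500 / 0.945 = 2588 C
t = 2588 / 3.83 = 675.7 s

676 s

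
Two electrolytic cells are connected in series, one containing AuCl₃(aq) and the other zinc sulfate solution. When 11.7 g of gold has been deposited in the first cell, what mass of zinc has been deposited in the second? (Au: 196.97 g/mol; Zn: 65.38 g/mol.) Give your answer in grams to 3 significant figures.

n(Au) = 11.7 / 196.97 = 0.05940 mol
Au³⁺ + 3e⁻ → Au, so n(e⁻) = 3 × 0.05940 = 0.1782 mol
Same current for the same time ⇒ same n(e⁻) = 0.1782 mol in both cells.
Zn²⁺ + 2e⁻ → Zn, so n(Zn) = 0.1782 / 2 = 0.08910 mol
m(Zn) = 0.08910 × 65.38 = 5.83 g

5.83 g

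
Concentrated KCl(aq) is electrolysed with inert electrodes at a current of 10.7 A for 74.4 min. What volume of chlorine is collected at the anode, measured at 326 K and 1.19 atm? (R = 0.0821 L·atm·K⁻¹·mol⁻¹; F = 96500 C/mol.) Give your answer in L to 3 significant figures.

Charge passed = 10.7 × 4464 = 47760 C
Moles of electrons = 47760 / 96500 = 0.4949 mol
2Cl⁻ → Cl₂ + 2e⁻, so n(Cl₂) = 0.4949 / 2 = 0.2475 mol
V = nRT/P = 0.2475 × 0.0821 × 326 / 1.19 = 5.567 L

5.57 L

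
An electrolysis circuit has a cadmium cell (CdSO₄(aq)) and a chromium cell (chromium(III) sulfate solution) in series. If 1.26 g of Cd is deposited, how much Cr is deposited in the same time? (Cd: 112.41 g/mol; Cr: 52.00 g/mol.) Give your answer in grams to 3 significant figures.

n(Cd) = 1.26 / 112.41 = 0.01121 mol
Cd²⁺ + 2e⁻ → Cd, so n(e⁻) = 2 × 0.01121 = 0.02242 mol
The cells are in series, so the same charge (and hence the same n(e⁻) = 0.02242 mol) passes through both.
Cr³⁺ + 3e⁻ → Cr, so n(Cr) = 0.02242 / 3 = 0.007473 mol
m(Cr) = 0.007473 × 52.00 = 0.389 g

0.389 g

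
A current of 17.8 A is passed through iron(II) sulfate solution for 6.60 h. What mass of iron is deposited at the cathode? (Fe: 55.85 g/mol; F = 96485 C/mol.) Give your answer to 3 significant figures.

Q = It = 17.8 × 23760 = 4.229×10^5 C
n(e⁻) = Q/F = 4.229×10^5/96485 = 4.383 mol
Fe²⁺ + 2e⁻ → Fe, so n(Fe) = 4.383 / 2 = 2.192 mol
m = 2.192 × 55.85 = 122 g

122 g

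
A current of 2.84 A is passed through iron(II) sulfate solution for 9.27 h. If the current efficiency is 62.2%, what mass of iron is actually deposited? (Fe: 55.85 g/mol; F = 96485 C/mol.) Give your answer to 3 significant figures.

Q = 2.84 × 33372 = 94780 C
n(e⁻) = 94780 / 96485 = 0.9823 mol
Fe²⁺ + 2e⁻ → Fe, so theoretical m(Fe) = 0.4912 × 55.85 = 27.43 g
Actual mass = 62.2% × 27.43 = 17.1 g

17.1 g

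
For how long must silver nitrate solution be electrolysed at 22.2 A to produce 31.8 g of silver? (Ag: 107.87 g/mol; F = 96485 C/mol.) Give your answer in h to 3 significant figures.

n(Ag) = 31.8 / 107.87 = 0.2948 mol
Ag⁺ + e⁻ → Ag, so n(e⁻) = 0.2948 mol
Q = 0.2948 × 96485 = 28440 C
t = Q / I = 28440 / 22.2 = 1281 s = 0.356 h

0.356 h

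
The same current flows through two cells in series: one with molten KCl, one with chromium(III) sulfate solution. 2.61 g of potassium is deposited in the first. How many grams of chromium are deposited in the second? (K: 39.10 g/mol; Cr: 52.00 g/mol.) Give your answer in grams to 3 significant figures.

1.16 g

n(K) = 2.61 / 39.10 = 0.06675 mol
K⁺ + e⁻ → K, so n(e⁻) = 0.06675 mol
The cells are in series, so the same charge (and hence the same n(e⁻) = 0.06675 mol) passes through both.
Cr³⁺ + 3e⁻ → Cr, so n(Cr) = 0.06675 / 3 = 0.02225 mol
m(Cr) = 0.02225 × 52.00 = 1.16 g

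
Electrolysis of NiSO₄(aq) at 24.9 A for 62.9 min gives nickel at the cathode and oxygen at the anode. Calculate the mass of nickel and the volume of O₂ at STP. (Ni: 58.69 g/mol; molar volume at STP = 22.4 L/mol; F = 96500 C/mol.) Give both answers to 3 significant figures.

Q = 24.9 × 3774 = 93970 C; n(e⁻) = 93970 / 96500 = 0.9738 mol
Cathode: Ni²⁺ + 2e⁻ → Ni → n(Ni) = 0.9738/2 = 0.4869 mol → 28.6 g
Anode: 2H₂O → O₂ + 4H⁺ + 4e⁻ → n(O₂) = 0.9738/4 = 0.2435 mol → 5.45 L

28.6 g Ni; 5.45 L O₂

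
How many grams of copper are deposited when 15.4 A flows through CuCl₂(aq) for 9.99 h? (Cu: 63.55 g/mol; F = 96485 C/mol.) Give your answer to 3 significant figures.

Charge passed = 15.4 × 35964 = 5.538×10^5 C
n(e⁻) = 5.538×10^5 / 96485 = 5.740 mol
Cu²⁺ + 2e⁻ → Cu, so n(Cu) = 5.740 / 2 = 2.870 mol
m = 2.870 × 63.55 = 182 g

182 g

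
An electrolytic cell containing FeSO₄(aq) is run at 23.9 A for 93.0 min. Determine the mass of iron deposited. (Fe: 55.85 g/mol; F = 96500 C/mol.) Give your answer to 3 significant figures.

38.6 g

Q = It = 23.9 × 5580 = 1.334×10^5 C
Moles of electrons = 1.334×10^5 / 96500 = 1.382 mol
Fe²⁺ + 2e⁻ → Fe, so n(Fe) = 1.382 / 2 = 0.6910 mol
m = 0.6910 × 55.85 = 38.6 g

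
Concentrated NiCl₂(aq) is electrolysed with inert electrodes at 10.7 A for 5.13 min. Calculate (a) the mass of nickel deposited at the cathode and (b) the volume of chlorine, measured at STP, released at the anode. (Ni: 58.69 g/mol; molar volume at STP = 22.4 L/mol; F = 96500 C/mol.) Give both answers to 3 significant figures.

1.00 g Ni; 0.382 L Cl₂

Q = 10.7 × 307.8 = 3293 C; n(e⁻) = 3293 / 96500 = 0.03412 mol
Cathode: Ni²⁺ + 2e⁻ → Ni → n(Ni) = 0.03412/2 = 0.01706 mol → 1.00 g
Anode: 2Cl⁻ → Cl₂ + 2e⁻ → n(Cl₂) = 0.03412/2 = 0.01706 mol → 0.382 L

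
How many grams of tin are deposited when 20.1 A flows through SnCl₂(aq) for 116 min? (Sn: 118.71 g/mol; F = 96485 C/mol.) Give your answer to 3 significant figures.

Charge passed = 20.1 × 6960 = 1.399×10^5 C
n(e⁻) = Q/F = 1.399×10^5/96485 = 1.450 mol
Sn²⁺ + 2e⁻ → Sn, so n(Sn) = 1.450 / 2 = 0.7250 mol
m = 0.7250 × 118.71 = 86.1 g

86.1 g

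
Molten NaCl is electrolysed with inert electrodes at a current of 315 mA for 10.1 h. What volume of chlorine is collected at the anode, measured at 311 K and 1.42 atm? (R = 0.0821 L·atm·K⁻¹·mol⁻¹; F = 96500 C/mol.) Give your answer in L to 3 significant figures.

Q = 0.315 A × 36360 s = 11450 C
n(e⁻) = 11450 / 96500 = 0.1187 mol
2Cl⁻ → Cl₂ + 2e⁻, so n(Cl₂) = 0.1187 / 2 = 0.05935 mol
V = nRT/P = 0.05935 × 0.0821 × 311 / 1.42 = 1.067 L

1.07 L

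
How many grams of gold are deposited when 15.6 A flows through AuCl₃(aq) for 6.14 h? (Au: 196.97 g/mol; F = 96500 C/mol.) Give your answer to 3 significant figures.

Q = It = 15.6 × 22104 = 3.448×10^5 C
n(e⁻) = Q/F = 3.448×10^5/96500 = 3.573 mol
Au³⁺ + 3e⁻ → Au, so n(Au) = 3.573 / 3 = 1.191 mol
m = 1.191 × 196.97 = 235 g

235 g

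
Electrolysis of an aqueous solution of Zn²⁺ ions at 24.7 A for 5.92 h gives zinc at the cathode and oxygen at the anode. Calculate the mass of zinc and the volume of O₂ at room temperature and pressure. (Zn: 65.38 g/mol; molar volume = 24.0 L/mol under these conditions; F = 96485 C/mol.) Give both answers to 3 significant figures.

Q = 24.7 × 21312 = 5.264×10^5 C; n(e⁻) = 5.264×10^5 / 96485 = 5.456 mol
Cathode: Zn²⁺ + 2e⁻ → Zn → n(Zn) = 5.456/2 = 2.728 mol → 178 g
Anode: 2H₂O → O₂ + 4H⁺ + 4e⁻ → n(O₂) = 5.456/4 = 1.364 mol → 32.7 L

178 g Zn; 32.7 L O₂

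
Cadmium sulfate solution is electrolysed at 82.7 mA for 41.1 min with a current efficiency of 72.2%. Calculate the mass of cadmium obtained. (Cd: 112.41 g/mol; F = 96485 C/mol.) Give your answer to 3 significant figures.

0.0858 g

Q = 0.0827 × 2466 = 203.9 C
n(e⁻) = 203.9 / 96485 = 0.002113 mol
Cd²⁺ + 2e⁻ → Cd, so theoretical m(Cd) = 0.001057 × 112.41 = 0.1188 g
Actual mass = 72.2% × 0.1188 = 0.0858 g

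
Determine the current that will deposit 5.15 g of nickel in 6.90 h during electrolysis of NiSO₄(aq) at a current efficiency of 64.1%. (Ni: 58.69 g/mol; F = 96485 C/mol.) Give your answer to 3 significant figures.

n(Ni) = 5.15 / 58.69 = 0.08775 mol
Ni²⁺ + 2e⁻ → Ni, so n(e⁻) = 2 × 0.08775 = 0.1755 mol
Q = 0.1755 × 96485 / 0.641 = 26420 C
I = Q / t = 26420 / 24840 s = 1.06 A

1.06 A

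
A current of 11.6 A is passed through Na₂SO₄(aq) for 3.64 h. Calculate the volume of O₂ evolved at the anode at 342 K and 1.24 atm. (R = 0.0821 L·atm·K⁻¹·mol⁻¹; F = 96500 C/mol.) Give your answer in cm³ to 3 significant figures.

8920 cm³

Charge passed = 11.6 × 13104 = 1.520×10^5 C
n(e⁻) = 1.520×10^5 / 96500 = 1.575 mol
2H₂O → O₂ + 4H⁺ + 4e⁻, so n(O₂) = 1.575 / 4 = 0.3938 mol
V = nRT/P = 0.3938 × 0.0821 × 342 / 1.24 = 8.917 L
= 8920 cm³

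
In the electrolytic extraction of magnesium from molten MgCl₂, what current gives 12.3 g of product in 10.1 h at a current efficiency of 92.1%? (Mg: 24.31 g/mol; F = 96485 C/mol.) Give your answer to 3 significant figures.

2.92 A

n(Mg) = 12.3 / 24.31 = 0.5060 mol
Mg²⁺ + 2e⁻ → Mg, so n(e⁻) = 2 × 0.5060 = 1.012 mol
Q = 1.012 × 96485 / 0.921 = 1.060×10^5 C
I = Q / t = 1.060×10^5 / 36360 s = 2.92 A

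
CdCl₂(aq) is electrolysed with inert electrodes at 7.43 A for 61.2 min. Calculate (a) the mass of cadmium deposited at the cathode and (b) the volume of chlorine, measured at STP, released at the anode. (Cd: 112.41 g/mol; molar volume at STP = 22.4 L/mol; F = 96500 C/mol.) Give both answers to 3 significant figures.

Q = 7.43 × 3672 = 27280 C; n(e⁻) = 27280 / 96500 = 0.2827 mol
Cathode: Cd²⁺ + 2e⁻ → Cd → n(Cd) = 0.2827/2 = 0.1414 mol → 15.9 g
Anode: 2Cl⁻ → Cl₂ + 2e⁻ → n(Cl₂) = 0.2827/2 = 0.1414 mol → 3.17 L

15.9 g Cd; 3.17 L Cl₂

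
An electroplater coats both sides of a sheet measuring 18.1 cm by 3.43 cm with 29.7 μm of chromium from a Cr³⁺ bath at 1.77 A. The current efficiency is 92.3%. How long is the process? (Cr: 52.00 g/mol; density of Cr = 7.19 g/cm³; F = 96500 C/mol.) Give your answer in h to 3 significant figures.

2.51 h

Plated area = 2 × 18.1 × 3.43 = 124.2 cm²
Volume = 124.2 × 29.7×10⁻⁴ cm = 0.3689 cm³
m(Cr) = 0.3689 × 7.19 = 2.652 g
n(Cr) = 2.652 / 52.00 = 0.05100 mol; n(e⁻) = 3 × 0.05100 = 0.1530 mol
Q = 0.1530 × 96500 / 0.923 = 16000 C
t = 16000 / 1.77 = 9040 s = 2.51 h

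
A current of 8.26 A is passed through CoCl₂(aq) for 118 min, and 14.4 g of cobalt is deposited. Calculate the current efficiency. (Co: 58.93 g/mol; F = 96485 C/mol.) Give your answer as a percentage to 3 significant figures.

Q = 8.26 × 7080 = 58480 C
n(e⁻) = 58480 / 96485 = 0.6061 mol
Co²⁺ + 2e⁻ → Co, so theoretical n(Co) = 0.3031 mol → 17.86 g
Efficiency = 14.4 / 17.86 = 0.8063 = 80.6%

80.6%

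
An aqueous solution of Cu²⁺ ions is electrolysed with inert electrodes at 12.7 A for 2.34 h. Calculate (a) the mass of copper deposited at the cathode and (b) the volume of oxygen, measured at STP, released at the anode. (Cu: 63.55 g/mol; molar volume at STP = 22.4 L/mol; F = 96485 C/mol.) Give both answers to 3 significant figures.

Q = 12.7 × 8424 = 1.070×10^5 C; n(e⁻) = 1.070×10^5 / 96485 = 1.109 mol
Cathode: Cu²⁺ + 2e⁻ → Cu → n(Cu) = 1.109/2 = 0.5545 mol → 35.2 g
Anode: 2H₂O → O₂ + 4H⁺ + 4e⁻ → n(O₂) = 1.109/4 = 0.2773 mol → 6.21 L

35.2 g Cu; 6.21 L O₂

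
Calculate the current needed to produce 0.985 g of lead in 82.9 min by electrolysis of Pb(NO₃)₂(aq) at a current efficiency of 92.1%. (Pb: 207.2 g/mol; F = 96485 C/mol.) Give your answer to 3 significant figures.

n(Pb) = 0.985 / 207.2 = 0.004754 mol
Pb²⁺ + 2e⁻ → Pb, so n(e⁻) = 2 × 0.004754 = 0.009508 mol
Q = 0.009508 × 96485 / 0.921 = 996.1 C
I = Q / t = 996.1 / 4974 s = 0.200 A

0.200 A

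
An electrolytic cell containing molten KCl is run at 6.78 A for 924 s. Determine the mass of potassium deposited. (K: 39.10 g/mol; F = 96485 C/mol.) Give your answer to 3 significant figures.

2.54 g

Charge passed = 6.78 × 924 = 6265 C
n(e⁻) = Q/F = 6265/96485 = 0.06493 mol
K⁺ + e⁻ → K, so n(K) = 0.06493 mol
m = 0.06493 × 39.10 = 2.54 g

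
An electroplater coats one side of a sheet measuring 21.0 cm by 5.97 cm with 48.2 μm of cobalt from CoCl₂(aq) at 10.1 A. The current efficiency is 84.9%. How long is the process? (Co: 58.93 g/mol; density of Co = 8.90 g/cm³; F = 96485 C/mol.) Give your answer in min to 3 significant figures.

Plated area = 21.0 × 5.97 = 125.4 cm²
Volume = 125.4 × 48.2×10⁻⁴ cm = 0.6044 cm³
m(Co) = 0.6044 × 8.90 = 5.379 g
n(Co) = 5.379 / 58.93 = 0.09128 mol; n(e⁻) = 2 × 0.09128 = 0.1826 mol
Q = 0.1826 × 96485 / 0.849 = 20750 C
t = 20750 / 10.1 = 2054 s = 34.2 min

34.2 min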